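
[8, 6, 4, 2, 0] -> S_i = 8 + -2*i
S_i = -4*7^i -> [-4, -28, -196, -1372, -9604]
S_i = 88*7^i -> [88, 616, 4312, 30184, 211288]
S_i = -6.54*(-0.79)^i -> [-6.54, 5.17, -4.08, 3.22, -2.55]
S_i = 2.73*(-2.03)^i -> [2.73, -5.54, 11.25, -22.84, 46.36]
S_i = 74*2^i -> [74, 148, 296, 592, 1184]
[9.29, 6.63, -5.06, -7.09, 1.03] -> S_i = Random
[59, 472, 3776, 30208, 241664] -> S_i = 59*8^i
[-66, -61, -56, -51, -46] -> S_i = -66 + 5*i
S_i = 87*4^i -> [87, 348, 1392, 5568, 22272]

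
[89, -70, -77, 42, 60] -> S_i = Random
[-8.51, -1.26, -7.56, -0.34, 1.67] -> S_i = Random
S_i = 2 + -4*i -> [2, -2, -6, -10, -14]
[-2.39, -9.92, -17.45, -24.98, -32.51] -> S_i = -2.39 + -7.53*i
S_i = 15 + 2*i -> [15, 17, 19, 21, 23]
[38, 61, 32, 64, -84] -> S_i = Random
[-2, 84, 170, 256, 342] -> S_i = -2 + 86*i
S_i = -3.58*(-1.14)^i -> [-3.58, 4.08, -4.65, 5.3, -6.05]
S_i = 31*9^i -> [31, 279, 2511, 22599, 203391]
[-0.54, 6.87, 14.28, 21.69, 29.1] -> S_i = -0.54 + 7.41*i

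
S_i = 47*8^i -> [47, 376, 3008, 24064, 192512]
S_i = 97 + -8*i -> [97, 89, 81, 73, 65]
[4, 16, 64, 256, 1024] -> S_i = 4*4^i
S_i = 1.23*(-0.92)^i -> [1.23, -1.13, 1.04, -0.96, 0.88]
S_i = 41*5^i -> [41, 205, 1025, 5125, 25625]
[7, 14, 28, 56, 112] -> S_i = 7*2^i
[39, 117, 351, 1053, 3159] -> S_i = 39*3^i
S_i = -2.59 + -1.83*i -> [-2.59, -4.42, -6.25, -8.08, -9.91]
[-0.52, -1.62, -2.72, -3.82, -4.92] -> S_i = -0.52 + -1.10*i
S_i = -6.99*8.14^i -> [-6.99, -56.9, -463.15, -3770.08, -30688.44]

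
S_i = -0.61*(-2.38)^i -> [-0.61, 1.45, -3.46, 8.22, -19.57]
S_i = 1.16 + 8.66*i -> [1.16, 9.82, 18.48, 27.14, 35.8]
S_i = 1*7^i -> [1, 7, 49, 343, 2401]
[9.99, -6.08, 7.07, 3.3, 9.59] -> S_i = Random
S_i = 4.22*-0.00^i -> [4.22, -0.0, 0.0, -0.0, 0.0]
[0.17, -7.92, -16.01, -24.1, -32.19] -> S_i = 0.17 + -8.09*i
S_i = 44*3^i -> [44, 132, 396, 1188, 3564]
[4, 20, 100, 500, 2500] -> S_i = 4*5^i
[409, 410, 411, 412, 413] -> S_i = 409 + 1*i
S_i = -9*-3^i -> [-9, 27, -81, 243, -729]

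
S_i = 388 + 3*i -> [388, 391, 394, 397, 400]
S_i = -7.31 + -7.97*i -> [-7.31, -15.28, -23.25, -31.22, -39.19]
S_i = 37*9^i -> [37, 333, 2997, 26973, 242757]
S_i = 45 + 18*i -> [45, 63, 81, 99, 117]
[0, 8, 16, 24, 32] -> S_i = 0 + 8*i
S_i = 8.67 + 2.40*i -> [8.67, 11.07, 13.47, 15.87, 18.27]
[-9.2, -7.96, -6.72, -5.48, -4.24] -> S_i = -9.20 + 1.24*i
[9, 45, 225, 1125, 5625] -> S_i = 9*5^i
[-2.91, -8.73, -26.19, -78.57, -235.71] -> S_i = -2.91*3.00^i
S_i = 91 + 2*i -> [91, 93, 95, 97, 99]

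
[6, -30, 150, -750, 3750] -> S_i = 6*-5^i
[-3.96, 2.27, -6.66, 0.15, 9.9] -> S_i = Random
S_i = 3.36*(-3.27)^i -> [3.36, -10.99, 35.93, -117.49, 384.18]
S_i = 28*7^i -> [28, 196, 1372, 9604, 67228]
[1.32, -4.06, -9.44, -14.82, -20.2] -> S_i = 1.32 + -5.38*i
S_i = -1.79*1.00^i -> [-1.79, -1.79, -1.79, -1.79, -1.79]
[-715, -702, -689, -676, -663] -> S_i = -715 + 13*i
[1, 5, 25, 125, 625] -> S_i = 1*5^i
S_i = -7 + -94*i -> [-7, -101, -195, -289, -383]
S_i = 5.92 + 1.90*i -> [5.92, 7.82, 9.72, 11.62, 13.52]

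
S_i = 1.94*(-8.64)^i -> [1.94, -16.76, 144.82, -1251.25, 10810.77]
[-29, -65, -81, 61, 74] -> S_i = Random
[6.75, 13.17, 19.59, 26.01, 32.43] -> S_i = 6.75 + 6.42*i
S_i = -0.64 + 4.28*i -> [-0.64, 3.64, 7.92, 12.2, 16.48]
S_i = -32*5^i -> [-32, -160, -800, -4000, -20000]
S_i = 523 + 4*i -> [523, 527, 531, 535, 539]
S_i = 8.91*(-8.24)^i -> [8.91, -73.42, 604.97, -4984.93, 41075.85]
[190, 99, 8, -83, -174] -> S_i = 190 + -91*i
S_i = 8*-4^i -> [8, -32, 128, -512, 2048]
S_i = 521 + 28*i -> [521, 549, 577, 605, 633]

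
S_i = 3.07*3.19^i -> [3.07, 9.79, 31.24, 99.66, 317.91]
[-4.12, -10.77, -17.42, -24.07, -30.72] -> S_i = -4.12 + -6.65*i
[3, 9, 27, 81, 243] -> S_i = 3*3^i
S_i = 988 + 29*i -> [988, 1017, 1046, 1075, 1104]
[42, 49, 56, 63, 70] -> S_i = 42 + 7*i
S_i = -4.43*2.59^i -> [-4.43, -11.47, -29.72, -76.97, -199.34]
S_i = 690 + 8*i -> [690, 698, 706, 714, 722]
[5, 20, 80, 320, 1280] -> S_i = 5*4^i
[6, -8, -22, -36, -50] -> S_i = 6 + -14*i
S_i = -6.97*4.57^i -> [-6.97, -31.85, -145.57, -665.24, -3040.17]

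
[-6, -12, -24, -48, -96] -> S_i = -6*2^i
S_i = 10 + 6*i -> [10, 16, 22, 28, 34]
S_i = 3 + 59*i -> [3, 62, 121, 180, 239]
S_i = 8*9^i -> [8, 72, 648, 5832, 52488]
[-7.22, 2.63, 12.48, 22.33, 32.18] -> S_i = -7.22 + 9.85*i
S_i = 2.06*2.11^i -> [2.06, 4.35, 9.17, 19.35, 40.83]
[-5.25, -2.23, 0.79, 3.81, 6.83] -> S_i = -5.25 + 3.02*i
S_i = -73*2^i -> [-73, -146, -292, -584, -1168]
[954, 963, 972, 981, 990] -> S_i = 954 + 9*i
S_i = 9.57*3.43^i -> [9.57, 32.83, 112.59, 386.18, 1324.61]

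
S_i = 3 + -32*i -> [3, -29, -61, -93, -125]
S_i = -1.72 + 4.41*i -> [-1.72, 2.69, 7.1, 11.51, 15.92]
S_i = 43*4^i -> [43, 172, 688, 2752, 11008]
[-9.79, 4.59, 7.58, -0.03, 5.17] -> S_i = Random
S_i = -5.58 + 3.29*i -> [-5.58, -2.29, 1.0, 4.29, 7.58]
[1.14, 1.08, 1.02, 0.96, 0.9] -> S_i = 1.14 + -0.06*i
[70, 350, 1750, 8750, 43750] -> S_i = 70*5^i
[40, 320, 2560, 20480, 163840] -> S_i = 40*8^i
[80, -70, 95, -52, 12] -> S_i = Random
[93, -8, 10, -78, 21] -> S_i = Random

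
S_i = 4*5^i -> [4, 20, 100, 500, 2500]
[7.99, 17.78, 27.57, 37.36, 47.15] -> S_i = 7.99 + 9.79*i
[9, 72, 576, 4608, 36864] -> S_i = 9*8^i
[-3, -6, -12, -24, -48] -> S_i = -3*2^i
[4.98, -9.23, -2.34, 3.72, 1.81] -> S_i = Random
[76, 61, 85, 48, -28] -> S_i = Random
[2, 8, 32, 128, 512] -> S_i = 2*4^i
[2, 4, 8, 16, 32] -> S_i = 2*2^i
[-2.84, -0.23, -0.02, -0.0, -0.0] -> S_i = -2.84*0.08^i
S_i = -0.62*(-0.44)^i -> [-0.62, 0.27, -0.12, 0.05, -0.02]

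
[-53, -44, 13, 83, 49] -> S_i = Random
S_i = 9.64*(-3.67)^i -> [9.64, -35.38, 129.84, -476.51, 1748.8]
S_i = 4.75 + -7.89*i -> [4.75, -3.14, -11.03, -18.92, -26.81]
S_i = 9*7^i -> [9, 63, 441, 3087, 21609]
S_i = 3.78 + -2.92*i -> [3.78, 0.86, -2.06, -4.98, -7.9]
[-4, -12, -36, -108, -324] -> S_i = -4*3^i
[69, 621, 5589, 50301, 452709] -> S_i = 69*9^i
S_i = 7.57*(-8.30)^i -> [7.57, -62.83, 521.5, -4328.43, 35925.95]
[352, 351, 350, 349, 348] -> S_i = 352 + -1*i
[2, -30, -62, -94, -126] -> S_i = 2 + -32*i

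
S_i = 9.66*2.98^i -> [9.66, 28.79, 85.78, 255.64, 761.8]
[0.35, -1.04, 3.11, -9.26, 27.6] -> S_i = 0.35*(-2.98)^i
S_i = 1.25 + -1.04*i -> [1.25, 0.21, -0.83, -1.87, -2.91]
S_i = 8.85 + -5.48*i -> [8.85, 3.37, -2.11, -7.59, -13.07]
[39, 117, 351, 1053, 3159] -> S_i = 39*3^i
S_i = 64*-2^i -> [64, -128, 256, -512, 1024]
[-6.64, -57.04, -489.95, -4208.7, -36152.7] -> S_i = -6.64*8.59^i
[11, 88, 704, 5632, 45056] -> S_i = 11*8^i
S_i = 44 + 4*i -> [44, 48, 52, 56, 60]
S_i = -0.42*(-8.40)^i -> [-0.42, 3.53, -29.64, 248.94, -2091.06]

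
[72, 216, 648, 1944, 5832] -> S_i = 72*3^i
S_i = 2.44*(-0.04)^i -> [2.44, -0.1, 0.0, -0.0, 0.0]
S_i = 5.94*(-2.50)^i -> [5.94, -14.85, 37.12, -92.81, 232.03]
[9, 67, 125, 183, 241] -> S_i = 9 + 58*i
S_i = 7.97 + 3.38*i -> [7.97, 11.35, 14.73, 18.11, 21.49]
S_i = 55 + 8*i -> [55, 63, 71, 79, 87]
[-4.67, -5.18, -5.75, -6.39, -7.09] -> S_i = -4.67*1.11^i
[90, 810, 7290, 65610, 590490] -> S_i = 90*9^i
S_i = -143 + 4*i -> [-143, -139, -135, -131, -127]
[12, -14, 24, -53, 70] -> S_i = Random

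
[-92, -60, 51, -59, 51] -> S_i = Random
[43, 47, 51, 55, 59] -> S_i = 43 + 4*i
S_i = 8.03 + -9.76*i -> [8.03, -1.73, -11.49, -21.25, -31.01]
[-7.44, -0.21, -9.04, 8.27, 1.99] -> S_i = Random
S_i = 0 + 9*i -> [0, 9, 18, 27, 36]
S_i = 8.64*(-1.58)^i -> [8.64, -13.65, 21.57, -34.08, 53.84]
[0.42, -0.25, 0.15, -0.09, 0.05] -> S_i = 0.42*(-0.60)^i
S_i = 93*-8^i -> [93, -744, 5952, -47616, 380928]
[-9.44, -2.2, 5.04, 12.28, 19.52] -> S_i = -9.44 + 7.24*i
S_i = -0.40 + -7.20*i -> [-0.4, -7.6, -14.8, -22.0, -29.2]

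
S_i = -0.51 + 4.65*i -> [-0.51, 4.14, 8.79, 13.44, 18.09]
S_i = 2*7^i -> [2, 14, 98, 686, 4802]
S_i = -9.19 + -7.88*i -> [-9.19, -17.07, -24.95, -32.83, -40.71]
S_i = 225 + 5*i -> [225, 230, 235, 240, 245]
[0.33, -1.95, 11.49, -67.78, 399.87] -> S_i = 0.33*(-5.90)^i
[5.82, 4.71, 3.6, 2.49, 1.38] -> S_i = 5.82 + -1.11*i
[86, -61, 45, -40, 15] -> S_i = Random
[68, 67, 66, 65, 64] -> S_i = 68 + -1*i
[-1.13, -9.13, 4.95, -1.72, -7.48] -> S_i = Random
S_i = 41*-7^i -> [41, -287, 2009, -14063, 98441]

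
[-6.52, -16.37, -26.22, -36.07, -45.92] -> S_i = -6.52 + -9.85*i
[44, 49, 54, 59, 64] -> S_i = 44 + 5*i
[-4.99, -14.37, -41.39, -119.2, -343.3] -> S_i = -4.99*2.88^i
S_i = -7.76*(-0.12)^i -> [-7.76, 0.93, -0.11, 0.01, -0.0]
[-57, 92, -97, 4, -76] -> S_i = Random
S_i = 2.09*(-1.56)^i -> [2.09, -3.26, 5.09, -7.93, 12.38]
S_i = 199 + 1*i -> [199, 200, 201, 202, 203]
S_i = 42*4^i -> [42, 168, 672, 2688, 10752]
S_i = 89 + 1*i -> [89, 90, 91, 92, 93]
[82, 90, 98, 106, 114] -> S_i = 82 + 8*i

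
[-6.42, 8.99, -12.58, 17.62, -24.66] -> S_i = -6.42*(-1.40)^i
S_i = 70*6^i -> [70, 420, 2520, 15120, 90720]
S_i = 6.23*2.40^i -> [6.23, 14.95, 35.88, 86.12, 206.7]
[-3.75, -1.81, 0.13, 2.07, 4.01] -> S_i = -3.75 + 1.94*i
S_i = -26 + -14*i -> [-26, -40, -54, -68, -82]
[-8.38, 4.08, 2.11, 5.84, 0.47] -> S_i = Random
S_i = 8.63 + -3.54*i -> [8.63, 5.09, 1.55, -1.99, -5.53]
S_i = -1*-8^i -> [-1, 8, -64, 512, -4096]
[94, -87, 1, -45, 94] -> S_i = Random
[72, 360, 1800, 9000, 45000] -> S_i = 72*5^i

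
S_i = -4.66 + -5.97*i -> [-4.66, -10.63, -16.6, -22.57, -28.54]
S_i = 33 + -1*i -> [33, 32, 31, 30, 29]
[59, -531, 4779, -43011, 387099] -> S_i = 59*-9^i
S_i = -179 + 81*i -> [-179, -98, -17, 64, 145]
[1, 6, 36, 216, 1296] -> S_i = 1*6^i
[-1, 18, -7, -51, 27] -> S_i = Random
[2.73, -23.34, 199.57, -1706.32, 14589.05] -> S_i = 2.73*(-8.55)^i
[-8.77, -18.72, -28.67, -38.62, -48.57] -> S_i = -8.77 + -9.95*i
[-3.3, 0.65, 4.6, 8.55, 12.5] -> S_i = -3.30 + 3.95*i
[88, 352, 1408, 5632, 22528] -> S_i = 88*4^i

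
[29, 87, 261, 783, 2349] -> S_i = 29*3^i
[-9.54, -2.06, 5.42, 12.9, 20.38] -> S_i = -9.54 + 7.48*i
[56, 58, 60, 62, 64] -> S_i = 56 + 2*i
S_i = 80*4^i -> [80, 320, 1280, 5120, 20480]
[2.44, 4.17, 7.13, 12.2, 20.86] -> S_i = 2.44*1.71^i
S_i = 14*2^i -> [14, 28, 56, 112, 224]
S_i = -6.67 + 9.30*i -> [-6.67, 2.63, 11.93, 21.23, 30.53]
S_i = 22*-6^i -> [22, -132, 792, -4752, 28512]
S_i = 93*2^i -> [93, 186, 372, 744, 1488]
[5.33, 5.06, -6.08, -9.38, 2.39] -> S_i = Random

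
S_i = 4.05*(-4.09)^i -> [4.05, -16.56, 67.75, -277.09, 1133.31]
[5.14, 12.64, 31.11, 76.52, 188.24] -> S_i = 5.14*2.46^i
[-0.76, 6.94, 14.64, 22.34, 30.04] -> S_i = -0.76 + 7.70*i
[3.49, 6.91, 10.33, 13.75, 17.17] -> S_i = 3.49 + 3.42*i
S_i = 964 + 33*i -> [964, 997, 1030, 1063, 1096]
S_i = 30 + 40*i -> [30, 70, 110, 150, 190]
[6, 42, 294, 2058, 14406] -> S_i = 6*7^i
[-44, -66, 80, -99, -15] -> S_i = Random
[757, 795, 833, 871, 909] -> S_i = 757 + 38*i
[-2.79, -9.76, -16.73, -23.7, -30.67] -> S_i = -2.79 + -6.97*i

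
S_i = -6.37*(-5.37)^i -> [-6.37, 34.21, -183.69, 986.42, -5297.08]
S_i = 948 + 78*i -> [948, 1026, 1104, 1182, 1260]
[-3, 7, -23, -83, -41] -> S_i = Random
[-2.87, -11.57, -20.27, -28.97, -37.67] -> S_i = -2.87 + -8.70*i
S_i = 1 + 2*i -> [1, 3, 5, 7, 9]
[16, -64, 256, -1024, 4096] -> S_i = 16*-4^i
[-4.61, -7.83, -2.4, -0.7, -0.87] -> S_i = Random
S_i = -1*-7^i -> [-1, 7, -49, 343, -2401]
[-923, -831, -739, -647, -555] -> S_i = -923 + 92*i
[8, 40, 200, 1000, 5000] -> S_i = 8*5^i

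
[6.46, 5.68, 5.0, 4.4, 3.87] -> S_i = 6.46*0.88^i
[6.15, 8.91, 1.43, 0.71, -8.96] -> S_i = Random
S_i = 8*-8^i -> [8, -64, 512, -4096, 32768]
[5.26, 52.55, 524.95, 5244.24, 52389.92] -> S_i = 5.26*9.99^i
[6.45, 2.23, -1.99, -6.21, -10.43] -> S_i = 6.45 + -4.22*i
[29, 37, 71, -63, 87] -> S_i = Random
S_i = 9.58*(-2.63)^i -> [9.58, -25.2, 66.26, -174.27, 458.34]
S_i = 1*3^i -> [1, 3, 9, 27, 81]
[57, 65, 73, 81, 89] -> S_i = 57 + 8*i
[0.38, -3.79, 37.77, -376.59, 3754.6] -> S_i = 0.38*(-9.97)^i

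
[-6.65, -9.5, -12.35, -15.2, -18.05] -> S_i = -6.65 + -2.85*i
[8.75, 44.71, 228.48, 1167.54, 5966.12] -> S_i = 8.75*5.11^i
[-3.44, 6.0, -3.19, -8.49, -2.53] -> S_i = Random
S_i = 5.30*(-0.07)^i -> [5.3, -0.37, 0.03, -0.0, 0.0]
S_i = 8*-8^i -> [8, -64, 512, -4096, 32768]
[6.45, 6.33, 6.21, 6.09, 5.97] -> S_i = 6.45 + -0.12*i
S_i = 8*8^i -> [8, 64, 512, 4096, 32768]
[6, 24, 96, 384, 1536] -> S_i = 6*4^i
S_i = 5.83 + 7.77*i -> [5.83, 13.6, 21.37, 29.14, 36.91]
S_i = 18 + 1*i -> [18, 19, 20, 21, 22]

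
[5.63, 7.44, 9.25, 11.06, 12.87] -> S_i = 5.63 + 1.81*i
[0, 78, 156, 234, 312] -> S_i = 0 + 78*i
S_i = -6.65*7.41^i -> [-6.65, -49.28, -365.14, -2705.68, -20049.08]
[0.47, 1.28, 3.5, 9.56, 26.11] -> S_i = 0.47*2.73^i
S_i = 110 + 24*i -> [110, 134, 158, 182, 206]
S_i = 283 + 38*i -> [283, 321, 359, 397, 435]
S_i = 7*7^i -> [7, 49, 343, 2401, 16807]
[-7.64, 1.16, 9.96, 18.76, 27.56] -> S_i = -7.64 + 8.80*i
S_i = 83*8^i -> [83, 664, 5312, 42496, 339968]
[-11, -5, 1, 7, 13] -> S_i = -11 + 6*i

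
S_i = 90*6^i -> [90, 540, 3240, 19440, 116640]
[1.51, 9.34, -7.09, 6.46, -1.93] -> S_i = Random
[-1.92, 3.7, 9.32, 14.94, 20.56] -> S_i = -1.92 + 5.62*i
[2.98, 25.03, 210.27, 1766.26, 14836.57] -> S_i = 2.98*8.40^i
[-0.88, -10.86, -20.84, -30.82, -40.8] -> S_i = -0.88 + -9.98*i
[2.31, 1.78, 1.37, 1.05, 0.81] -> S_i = 2.31*0.77^i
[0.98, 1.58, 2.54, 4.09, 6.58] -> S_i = 0.98*1.61^i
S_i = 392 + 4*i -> [392, 396, 400, 404, 408]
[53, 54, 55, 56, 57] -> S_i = 53 + 1*i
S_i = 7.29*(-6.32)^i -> [7.29, -46.07, 291.18, -1840.26, 11630.43]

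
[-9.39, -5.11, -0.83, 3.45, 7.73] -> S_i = -9.39 + 4.28*i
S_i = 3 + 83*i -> [3, 86, 169, 252, 335]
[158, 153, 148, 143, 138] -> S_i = 158 + -5*i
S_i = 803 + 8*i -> [803, 811, 819, 827, 835]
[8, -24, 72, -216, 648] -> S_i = 8*-3^i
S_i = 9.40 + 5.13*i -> [9.4, 14.53, 19.66, 24.79, 29.92]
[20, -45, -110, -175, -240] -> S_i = 20 + -65*i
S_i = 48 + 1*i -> [48, 49, 50, 51, 52]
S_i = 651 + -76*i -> [651, 575, 499, 423, 347]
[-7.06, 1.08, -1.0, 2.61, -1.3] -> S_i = Random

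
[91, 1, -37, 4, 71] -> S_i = Random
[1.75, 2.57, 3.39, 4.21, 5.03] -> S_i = 1.75 + 0.82*i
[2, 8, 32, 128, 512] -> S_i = 2*4^i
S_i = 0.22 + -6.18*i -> [0.22, -5.96, -12.14, -18.32, -24.5]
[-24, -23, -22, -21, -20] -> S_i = -24 + 1*i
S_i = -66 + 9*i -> [-66, -57, -48, -39, -30]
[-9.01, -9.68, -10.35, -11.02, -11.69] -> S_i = -9.01 + -0.67*i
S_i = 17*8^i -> [17, 136, 1088, 8704, 69632]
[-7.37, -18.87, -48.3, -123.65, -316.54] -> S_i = -7.37*2.56^i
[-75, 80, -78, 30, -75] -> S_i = Random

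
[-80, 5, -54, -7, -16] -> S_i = Random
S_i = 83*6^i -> [83, 498, 2988, 17928, 107568]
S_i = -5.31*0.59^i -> [-5.31, -3.13, -1.85, -1.09, -0.64]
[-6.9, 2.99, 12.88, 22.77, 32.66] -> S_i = -6.90 + 9.89*i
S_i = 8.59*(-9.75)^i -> [8.59, -83.75, 816.59, -7961.72, 77626.79]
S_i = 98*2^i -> [98, 196, 392, 784, 1568]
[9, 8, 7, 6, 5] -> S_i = 9 + -1*i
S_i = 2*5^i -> [2, 10, 50, 250, 1250]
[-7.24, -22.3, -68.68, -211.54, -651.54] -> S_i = -7.24*3.08^i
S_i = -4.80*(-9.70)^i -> [-4.8, 46.56, -451.63, 4380.83, -42494.05]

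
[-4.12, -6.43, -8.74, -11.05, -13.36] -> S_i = -4.12 + -2.31*i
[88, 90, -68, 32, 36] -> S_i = Random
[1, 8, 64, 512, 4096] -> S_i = 1*8^i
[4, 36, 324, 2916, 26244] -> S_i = 4*9^i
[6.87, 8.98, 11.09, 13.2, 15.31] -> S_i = 6.87 + 2.11*i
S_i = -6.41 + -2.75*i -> [-6.41, -9.16, -11.91, -14.66, -17.41]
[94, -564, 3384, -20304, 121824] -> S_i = 94*-6^i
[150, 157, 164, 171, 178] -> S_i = 150 + 7*i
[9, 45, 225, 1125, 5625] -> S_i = 9*5^i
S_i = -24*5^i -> [-24, -120, -600, -3000, -15000]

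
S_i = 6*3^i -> [6, 18, 54, 162, 486]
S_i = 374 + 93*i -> [374, 467, 560, 653, 746]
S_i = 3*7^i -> [3, 21, 147, 1029, 7203]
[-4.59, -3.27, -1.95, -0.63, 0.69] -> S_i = -4.59 + 1.32*i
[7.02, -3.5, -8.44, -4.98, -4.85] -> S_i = Random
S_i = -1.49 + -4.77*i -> [-1.49, -6.26, -11.03, -15.8, -20.57]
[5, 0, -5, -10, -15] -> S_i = 5 + -5*i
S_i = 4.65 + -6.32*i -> [4.65, -1.67, -7.99, -14.31, -20.63]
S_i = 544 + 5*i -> [544, 549, 554, 559, 564]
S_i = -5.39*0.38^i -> [-5.39, -2.05, -0.78, -0.3, -0.11]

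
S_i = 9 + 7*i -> [9, 16, 23, 30, 37]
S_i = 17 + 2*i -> [17, 19, 21, 23, 25]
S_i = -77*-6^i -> [-77, 462, -2772, 16632, -99792]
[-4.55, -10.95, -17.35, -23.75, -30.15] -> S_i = -4.55 + -6.40*i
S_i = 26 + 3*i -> [26, 29, 32, 35, 38]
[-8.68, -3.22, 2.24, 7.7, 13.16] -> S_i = -8.68 + 5.46*i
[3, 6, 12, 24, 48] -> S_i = 3*2^i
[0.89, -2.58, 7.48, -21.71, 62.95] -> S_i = 0.89*(-2.90)^i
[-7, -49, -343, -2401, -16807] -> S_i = -7*7^i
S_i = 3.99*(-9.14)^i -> [3.99, -36.47, 333.32, -3046.57, 27845.67]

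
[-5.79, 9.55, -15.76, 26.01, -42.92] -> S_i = -5.79*(-1.65)^i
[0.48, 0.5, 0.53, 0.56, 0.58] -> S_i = 0.48*1.05^i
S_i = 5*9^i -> [5, 45, 405, 3645, 32805]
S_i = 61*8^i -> [61, 488, 3904, 31232, 249856]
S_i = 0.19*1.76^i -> [0.19, 0.33, 0.59, 1.04, 1.82]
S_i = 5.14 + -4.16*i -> [5.14, 0.98, -3.18, -7.34, -11.5]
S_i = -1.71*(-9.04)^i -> [-1.71, 15.46, -139.74, 1263.29, -11420.1]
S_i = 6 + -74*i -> [6, -68, -142, -216, -290]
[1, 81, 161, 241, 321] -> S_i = 1 + 80*i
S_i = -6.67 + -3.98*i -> [-6.67, -10.65, -14.63, -18.61, -22.59]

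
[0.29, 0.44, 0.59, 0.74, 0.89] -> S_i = 0.29 + 0.15*i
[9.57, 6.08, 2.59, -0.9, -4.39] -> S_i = 9.57 + -3.49*i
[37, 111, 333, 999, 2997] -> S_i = 37*3^i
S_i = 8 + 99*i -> [8, 107, 206, 305, 404]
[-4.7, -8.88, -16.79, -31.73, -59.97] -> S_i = -4.70*1.89^i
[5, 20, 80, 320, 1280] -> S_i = 5*4^i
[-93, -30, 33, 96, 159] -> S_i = -93 + 63*i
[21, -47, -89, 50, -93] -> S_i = Random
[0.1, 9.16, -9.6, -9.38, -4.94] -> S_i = Random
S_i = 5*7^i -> [5, 35, 245, 1715, 12005]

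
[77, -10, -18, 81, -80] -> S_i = Random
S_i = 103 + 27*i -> [103, 130, 157, 184, 211]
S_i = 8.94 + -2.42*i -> [8.94, 6.52, 4.1, 1.68, -0.74]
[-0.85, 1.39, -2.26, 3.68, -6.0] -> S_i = -0.85*(-1.63)^i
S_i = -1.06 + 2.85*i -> [-1.06, 1.79, 4.64, 7.49, 10.34]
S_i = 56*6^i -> [56, 336, 2016, 12096, 72576]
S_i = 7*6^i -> [7, 42, 252, 1512, 9072]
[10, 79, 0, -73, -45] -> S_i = Random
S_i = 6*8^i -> [6, 48, 384, 3072, 24576]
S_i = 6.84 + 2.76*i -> [6.84, 9.6, 12.36, 15.12, 17.88]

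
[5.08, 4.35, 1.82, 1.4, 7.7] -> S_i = Random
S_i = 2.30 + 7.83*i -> [2.3, 10.13, 17.96, 25.79, 33.62]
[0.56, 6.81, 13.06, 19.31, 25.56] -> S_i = 0.56 + 6.25*i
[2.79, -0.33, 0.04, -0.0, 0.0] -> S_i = 2.79*(-0.12)^i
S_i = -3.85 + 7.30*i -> [-3.85, 3.45, 10.75, 18.05, 25.35]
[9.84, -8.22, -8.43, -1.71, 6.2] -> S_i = Random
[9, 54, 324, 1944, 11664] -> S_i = 9*6^i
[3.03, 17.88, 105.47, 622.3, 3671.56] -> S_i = 3.03*5.90^i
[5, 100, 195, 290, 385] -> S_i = 5 + 95*i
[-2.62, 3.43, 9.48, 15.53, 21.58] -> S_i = -2.62 + 6.05*i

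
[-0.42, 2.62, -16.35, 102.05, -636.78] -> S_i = -0.42*(-6.24)^i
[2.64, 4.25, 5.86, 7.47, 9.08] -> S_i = 2.64 + 1.61*i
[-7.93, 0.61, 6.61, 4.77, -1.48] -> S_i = Random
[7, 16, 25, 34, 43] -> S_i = 7 + 9*i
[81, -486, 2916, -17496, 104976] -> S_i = 81*-6^i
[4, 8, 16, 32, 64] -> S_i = 4*2^i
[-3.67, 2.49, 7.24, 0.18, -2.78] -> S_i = Random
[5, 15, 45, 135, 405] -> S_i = 5*3^i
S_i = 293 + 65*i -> [293, 358, 423, 488, 553]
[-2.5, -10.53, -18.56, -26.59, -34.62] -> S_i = -2.50 + -8.03*i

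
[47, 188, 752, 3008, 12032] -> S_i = 47*4^i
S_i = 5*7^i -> [5, 35, 245, 1715, 12005]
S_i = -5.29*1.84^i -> [-5.29, -9.73, -17.91, -32.95, -60.64]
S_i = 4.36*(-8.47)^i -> [4.36, -36.93, 312.79, -2649.33, 22439.86]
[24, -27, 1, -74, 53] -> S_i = Random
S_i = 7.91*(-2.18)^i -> [7.91, -17.24, 37.59, -81.95, 178.65]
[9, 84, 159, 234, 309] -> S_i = 9 + 75*i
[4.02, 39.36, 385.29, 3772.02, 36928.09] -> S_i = 4.02*9.79^i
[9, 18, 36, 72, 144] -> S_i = 9*2^i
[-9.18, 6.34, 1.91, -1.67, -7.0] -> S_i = Random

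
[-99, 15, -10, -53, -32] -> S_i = Random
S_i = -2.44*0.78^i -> [-2.44, -1.9, -1.48, -1.16, -0.9]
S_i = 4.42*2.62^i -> [4.42, 11.58, 30.34, 79.49, 208.27]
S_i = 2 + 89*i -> [2, 91, 180, 269, 358]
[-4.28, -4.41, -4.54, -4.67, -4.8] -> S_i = -4.28 + -0.13*i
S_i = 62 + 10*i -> [62, 72, 82, 92, 102]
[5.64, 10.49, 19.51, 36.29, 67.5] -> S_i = 5.64*1.86^i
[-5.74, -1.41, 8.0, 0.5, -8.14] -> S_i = Random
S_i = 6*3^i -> [6, 18, 54, 162, 486]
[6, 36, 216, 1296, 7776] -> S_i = 6*6^i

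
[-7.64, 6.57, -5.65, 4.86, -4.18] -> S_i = -7.64*(-0.86)^i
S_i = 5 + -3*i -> [5, 2, -1, -4, -7]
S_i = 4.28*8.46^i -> [4.28, 36.21, 306.33, 2591.52, 21924.27]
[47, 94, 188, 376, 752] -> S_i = 47*2^i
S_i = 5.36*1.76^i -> [5.36, 9.43, 16.6, 29.22, 51.43]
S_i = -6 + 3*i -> [-6, -3, 0, 3, 6]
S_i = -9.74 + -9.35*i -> [-9.74, -19.09, -28.44, -37.79, -47.14]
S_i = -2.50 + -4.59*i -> [-2.5, -7.09, -11.68, -16.27, -20.86]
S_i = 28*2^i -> [28, 56, 112, 224, 448]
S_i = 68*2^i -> [68, 136, 272, 544, 1088]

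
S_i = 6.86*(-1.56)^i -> [6.86, -10.7, 16.69, -26.04, 40.63]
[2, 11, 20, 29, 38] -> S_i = 2 + 9*i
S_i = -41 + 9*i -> [-41, -32, -23, -14, -5]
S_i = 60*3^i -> [60, 180, 540, 1620, 4860]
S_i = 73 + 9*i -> [73, 82, 91, 100, 109]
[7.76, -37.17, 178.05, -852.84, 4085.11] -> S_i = 7.76*(-4.79)^i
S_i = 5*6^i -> [5, 30, 180, 1080, 6480]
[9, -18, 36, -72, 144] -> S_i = 9*-2^i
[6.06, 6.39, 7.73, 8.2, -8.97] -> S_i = Random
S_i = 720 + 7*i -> [720, 727, 734, 741, 748]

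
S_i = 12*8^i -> [12, 96, 768, 6144, 49152]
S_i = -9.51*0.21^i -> [-9.51, -2.0, -0.42, -0.09, -0.02]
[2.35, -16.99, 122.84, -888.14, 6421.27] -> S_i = 2.35*(-7.23)^i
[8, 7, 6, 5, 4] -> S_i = 8 + -1*i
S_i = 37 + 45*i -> [37, 82, 127, 172, 217]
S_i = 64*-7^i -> [64, -448, 3136, -21952, 153664]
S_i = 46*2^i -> [46, 92, 184, 368, 736]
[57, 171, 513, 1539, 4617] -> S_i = 57*3^i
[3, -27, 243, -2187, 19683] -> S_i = 3*-9^i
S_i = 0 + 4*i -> [0, 4, 8, 12, 16]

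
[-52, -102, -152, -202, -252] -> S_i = -52 + -50*i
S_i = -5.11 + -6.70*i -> [-5.11, -11.81, -18.51, -25.21, -31.91]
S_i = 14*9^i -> [14, 126, 1134, 10206, 91854]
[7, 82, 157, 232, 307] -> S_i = 7 + 75*i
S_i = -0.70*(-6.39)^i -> [-0.7, 4.47, -28.58, 182.64, -1167.08]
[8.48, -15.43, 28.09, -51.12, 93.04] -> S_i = 8.48*(-1.82)^i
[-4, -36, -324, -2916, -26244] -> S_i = -4*9^i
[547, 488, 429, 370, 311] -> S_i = 547 + -59*i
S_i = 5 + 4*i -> [5, 9, 13, 17, 21]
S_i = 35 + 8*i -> [35, 43, 51, 59, 67]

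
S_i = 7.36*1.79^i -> [7.36, 13.17, 23.58, 42.21, 75.56]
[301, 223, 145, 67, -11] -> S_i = 301 + -78*i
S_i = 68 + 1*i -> [68, 69, 70, 71, 72]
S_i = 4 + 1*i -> [4, 5, 6, 7, 8]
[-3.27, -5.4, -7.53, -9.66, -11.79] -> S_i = -3.27 + -2.13*i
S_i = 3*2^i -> [3, 6, 12, 24, 48]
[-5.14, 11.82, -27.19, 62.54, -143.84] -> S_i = -5.14*(-2.30)^i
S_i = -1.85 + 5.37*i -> [-1.85, 3.52, 8.89, 14.26, 19.63]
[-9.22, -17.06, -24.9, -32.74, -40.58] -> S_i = -9.22 + -7.84*i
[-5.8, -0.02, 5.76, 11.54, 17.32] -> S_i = -5.80 + 5.78*i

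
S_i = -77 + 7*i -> [-77, -70, -63, -56, -49]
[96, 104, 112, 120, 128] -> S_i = 96 + 8*i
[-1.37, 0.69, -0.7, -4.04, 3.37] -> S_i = Random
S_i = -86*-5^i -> [-86, 430, -2150, 10750, -53750]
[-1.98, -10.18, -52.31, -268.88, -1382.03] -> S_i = -1.98*5.14^i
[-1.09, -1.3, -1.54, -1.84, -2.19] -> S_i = -1.09*1.19^i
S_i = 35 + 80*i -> [35, 115, 195, 275, 355]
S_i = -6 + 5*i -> [-6, -1, 4, 9, 14]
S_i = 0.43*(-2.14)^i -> [0.43, -0.92, 1.97, -4.21, 9.02]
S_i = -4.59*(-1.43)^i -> [-4.59, 6.56, -9.39, 13.42, -19.19]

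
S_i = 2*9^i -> [2, 18, 162, 1458, 13122]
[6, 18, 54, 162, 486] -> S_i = 6*3^i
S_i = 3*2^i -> [3, 6, 12, 24, 48]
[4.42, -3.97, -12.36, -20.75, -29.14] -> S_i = 4.42 + -8.39*i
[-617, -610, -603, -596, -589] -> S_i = -617 + 7*i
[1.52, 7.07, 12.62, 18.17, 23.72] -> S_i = 1.52 + 5.55*i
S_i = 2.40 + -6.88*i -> [2.4, -4.48, -11.36, -18.24, -25.12]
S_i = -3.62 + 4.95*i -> [-3.62, 1.33, 6.28, 11.23, 16.18]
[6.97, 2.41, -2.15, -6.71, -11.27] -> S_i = 6.97 + -4.56*i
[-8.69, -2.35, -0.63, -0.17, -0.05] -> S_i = -8.69*0.27^i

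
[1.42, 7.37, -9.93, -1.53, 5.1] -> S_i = Random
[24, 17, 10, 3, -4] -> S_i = 24 + -7*i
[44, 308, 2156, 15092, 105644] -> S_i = 44*7^i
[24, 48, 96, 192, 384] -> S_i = 24*2^i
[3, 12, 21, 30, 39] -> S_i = 3 + 9*i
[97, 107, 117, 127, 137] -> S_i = 97 + 10*i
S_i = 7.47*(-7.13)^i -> [7.47, -53.26, 379.75, -2707.63, 19305.4]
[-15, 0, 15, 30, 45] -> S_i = -15 + 15*i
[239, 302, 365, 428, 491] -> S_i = 239 + 63*i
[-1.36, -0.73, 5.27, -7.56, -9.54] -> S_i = Random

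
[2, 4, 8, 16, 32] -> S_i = 2*2^i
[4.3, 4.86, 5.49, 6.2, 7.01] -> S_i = 4.30*1.13^i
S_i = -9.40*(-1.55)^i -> [-9.4, 14.57, -22.58, 35.0, -54.26]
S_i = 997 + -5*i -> [997, 992, 987, 982, 977]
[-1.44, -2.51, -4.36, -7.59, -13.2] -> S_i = -1.44*1.74^i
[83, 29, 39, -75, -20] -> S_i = Random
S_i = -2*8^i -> [-2, -16, -128, -1024, -8192]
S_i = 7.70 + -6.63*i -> [7.7, 1.07, -5.56, -12.19, -18.82]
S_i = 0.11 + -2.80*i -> [0.11, -2.69, -5.49, -8.29, -11.09]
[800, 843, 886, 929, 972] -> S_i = 800 + 43*i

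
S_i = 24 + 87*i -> [24, 111, 198, 285, 372]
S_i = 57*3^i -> [57, 171, 513, 1539, 4617]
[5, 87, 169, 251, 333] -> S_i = 5 + 82*i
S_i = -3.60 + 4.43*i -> [-3.6, 0.83, 5.26, 9.69, 14.12]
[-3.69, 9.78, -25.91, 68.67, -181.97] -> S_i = -3.69*(-2.65)^i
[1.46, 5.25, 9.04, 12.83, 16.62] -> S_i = 1.46 + 3.79*i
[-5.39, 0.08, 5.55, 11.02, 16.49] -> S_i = -5.39 + 5.47*i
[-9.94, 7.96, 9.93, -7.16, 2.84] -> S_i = Random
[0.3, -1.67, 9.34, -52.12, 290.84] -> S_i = 0.30*(-5.58)^i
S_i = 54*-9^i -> [54, -486, 4374, -39366, 354294]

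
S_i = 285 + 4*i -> [285, 289, 293, 297, 301]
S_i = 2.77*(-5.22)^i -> [2.77, -14.46, 75.48, -394.0, 2056.66]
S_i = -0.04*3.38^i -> [-0.04, -0.14, -0.46, -1.54, -5.22]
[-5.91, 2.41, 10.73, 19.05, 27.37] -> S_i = -5.91 + 8.32*i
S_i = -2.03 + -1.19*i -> [-2.03, -3.22, -4.41, -5.6, -6.79]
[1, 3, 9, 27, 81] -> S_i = 1*3^i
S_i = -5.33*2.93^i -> [-5.33, -15.62, -45.76, -134.07, -392.82]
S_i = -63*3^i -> [-63, -189, -567, -1701, -5103]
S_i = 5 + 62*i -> [5, 67, 129, 191, 253]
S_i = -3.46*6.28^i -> [-3.46, -21.73, -136.46, -856.95, -5381.64]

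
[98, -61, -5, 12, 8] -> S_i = Random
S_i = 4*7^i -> [4, 28, 196, 1372, 9604]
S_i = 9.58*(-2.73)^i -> [9.58, -26.15, 71.4, -194.92, 532.13]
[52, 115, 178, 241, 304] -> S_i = 52 + 63*i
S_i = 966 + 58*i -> [966, 1024, 1082, 1140, 1198]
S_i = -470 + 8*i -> [-470, -462, -454, -446, -438]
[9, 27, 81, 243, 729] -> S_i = 9*3^i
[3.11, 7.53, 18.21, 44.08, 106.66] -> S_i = 3.11*2.42^i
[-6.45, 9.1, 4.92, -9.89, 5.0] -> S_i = Random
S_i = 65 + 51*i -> [65, 116, 167, 218, 269]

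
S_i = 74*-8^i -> [74, -592, 4736, -37888, 303104]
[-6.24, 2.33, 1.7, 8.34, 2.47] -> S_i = Random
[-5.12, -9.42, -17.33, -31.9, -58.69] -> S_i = -5.12*1.84^i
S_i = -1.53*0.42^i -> [-1.53, -0.64, -0.27, -0.11, -0.05]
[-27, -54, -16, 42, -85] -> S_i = Random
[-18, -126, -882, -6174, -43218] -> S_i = -18*7^i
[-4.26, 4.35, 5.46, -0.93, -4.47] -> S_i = Random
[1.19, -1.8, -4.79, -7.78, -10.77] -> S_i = 1.19 + -2.99*i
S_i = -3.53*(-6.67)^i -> [-3.53, 23.55, -157.05, 1047.5, -6986.8]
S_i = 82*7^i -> [82, 574, 4018, 28126, 196882]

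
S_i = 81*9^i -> [81, 729, 6561, 59049, 531441]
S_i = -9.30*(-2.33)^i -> [-9.3, 21.67, -50.49, 117.64, -274.1]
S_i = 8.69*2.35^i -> [8.69, 20.42, 47.99, 112.78, 265.03]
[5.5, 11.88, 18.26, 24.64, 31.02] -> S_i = 5.50 + 6.38*i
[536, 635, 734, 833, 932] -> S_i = 536 + 99*i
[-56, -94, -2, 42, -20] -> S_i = Random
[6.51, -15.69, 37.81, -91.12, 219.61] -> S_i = 6.51*(-2.41)^i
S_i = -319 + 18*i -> [-319, -301, -283, -265, -247]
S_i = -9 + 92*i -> [-9, 83, 175, 267, 359]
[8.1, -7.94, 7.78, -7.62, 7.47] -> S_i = 8.10*(-0.98)^i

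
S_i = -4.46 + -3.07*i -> [-4.46, -7.53, -10.6, -13.67, -16.74]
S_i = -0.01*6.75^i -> [-0.01, -0.07, -0.46, -3.08, -20.76]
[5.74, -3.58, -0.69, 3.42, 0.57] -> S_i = Random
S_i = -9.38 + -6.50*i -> [-9.38, -15.88, -22.38, -28.88, -35.38]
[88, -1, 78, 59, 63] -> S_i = Random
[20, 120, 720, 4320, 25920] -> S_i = 20*6^i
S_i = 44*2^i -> [44, 88, 176, 352, 704]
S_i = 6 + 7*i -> [6, 13, 20, 27, 34]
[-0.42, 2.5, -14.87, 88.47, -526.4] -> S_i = -0.42*(-5.95)^i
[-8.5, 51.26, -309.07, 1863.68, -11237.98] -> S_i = -8.50*(-6.03)^i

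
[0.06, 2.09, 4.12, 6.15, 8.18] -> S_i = 0.06 + 2.03*i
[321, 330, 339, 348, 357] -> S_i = 321 + 9*i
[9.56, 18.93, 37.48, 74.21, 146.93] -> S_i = 9.56*1.98^i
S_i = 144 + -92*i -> [144, 52, -40, -132, -224]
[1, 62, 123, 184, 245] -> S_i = 1 + 61*i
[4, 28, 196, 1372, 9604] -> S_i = 4*7^i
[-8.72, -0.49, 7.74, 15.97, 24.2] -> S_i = -8.72 + 8.23*i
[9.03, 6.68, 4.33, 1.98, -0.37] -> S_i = 9.03 + -2.35*i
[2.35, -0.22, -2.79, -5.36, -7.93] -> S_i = 2.35 + -2.57*i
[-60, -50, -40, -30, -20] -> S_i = -60 + 10*i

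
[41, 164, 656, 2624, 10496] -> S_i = 41*4^i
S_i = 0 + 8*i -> [0, 8, 16, 24, 32]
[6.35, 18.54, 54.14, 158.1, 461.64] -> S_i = 6.35*2.92^i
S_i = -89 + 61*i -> [-89, -28, 33, 94, 155]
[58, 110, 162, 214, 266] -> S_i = 58 + 52*i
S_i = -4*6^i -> [-4, -24, -144, -864, -5184]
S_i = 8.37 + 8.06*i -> [8.37, 16.43, 24.49, 32.55, 40.61]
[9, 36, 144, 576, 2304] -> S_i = 9*4^i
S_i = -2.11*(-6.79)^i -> [-2.11, 14.33, -97.28, 660.53, -4484.99]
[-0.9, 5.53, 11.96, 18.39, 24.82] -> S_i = -0.90 + 6.43*i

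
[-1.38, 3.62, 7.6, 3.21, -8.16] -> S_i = Random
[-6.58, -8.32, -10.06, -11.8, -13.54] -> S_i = -6.58 + -1.74*i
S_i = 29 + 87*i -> [29, 116, 203, 290, 377]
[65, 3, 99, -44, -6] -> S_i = Random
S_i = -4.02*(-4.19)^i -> [-4.02, 16.84, -70.58, 295.71, -1239.03]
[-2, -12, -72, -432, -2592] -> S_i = -2*6^i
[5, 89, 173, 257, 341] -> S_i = 5 + 84*i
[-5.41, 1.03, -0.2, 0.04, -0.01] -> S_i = -5.41*(-0.19)^i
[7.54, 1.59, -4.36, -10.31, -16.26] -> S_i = 7.54 + -5.95*i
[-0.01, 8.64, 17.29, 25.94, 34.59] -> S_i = -0.01 + 8.65*i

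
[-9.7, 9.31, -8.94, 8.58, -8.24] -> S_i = -9.70*(-0.96)^i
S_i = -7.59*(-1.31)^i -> [-7.59, 9.94, -13.03, 17.06, -22.35]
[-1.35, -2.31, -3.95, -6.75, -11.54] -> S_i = -1.35*1.71^i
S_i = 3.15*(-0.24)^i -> [3.15, -0.76, 0.18, -0.04, 0.01]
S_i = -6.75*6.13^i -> [-6.75, -41.38, -253.64, -1554.84, -9531.16]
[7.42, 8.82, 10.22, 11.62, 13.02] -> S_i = 7.42 + 1.40*i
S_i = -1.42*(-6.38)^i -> [-1.42, 9.06, -57.8, 368.77, -2352.72]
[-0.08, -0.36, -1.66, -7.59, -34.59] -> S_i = -0.08*4.56^i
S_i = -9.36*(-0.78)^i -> [-9.36, 7.3, -5.69, 4.44, -3.46]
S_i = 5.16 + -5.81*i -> [5.16, -0.65, -6.46, -12.27, -18.08]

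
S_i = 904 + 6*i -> [904, 910, 916, 922, 928]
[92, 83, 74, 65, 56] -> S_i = 92 + -9*i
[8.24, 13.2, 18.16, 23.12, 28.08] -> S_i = 8.24 + 4.96*i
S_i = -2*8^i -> [-2, -16, -128, -1024, -8192]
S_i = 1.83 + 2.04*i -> [1.83, 3.87, 5.91, 7.95, 9.99]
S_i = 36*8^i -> [36, 288, 2304, 18432, 147456]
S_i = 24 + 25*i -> [24, 49, 74, 99, 124]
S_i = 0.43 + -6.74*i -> [0.43, -6.31, -13.05, -19.79, -26.53]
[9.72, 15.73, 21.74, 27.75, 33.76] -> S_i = 9.72 + 6.01*i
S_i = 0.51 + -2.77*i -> [0.51, -2.26, -5.03, -7.8, -10.57]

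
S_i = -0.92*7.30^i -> [-0.92, -6.72, -49.03, -357.9, -2612.64]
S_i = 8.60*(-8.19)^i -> [8.6, -70.43, 576.85, -4724.44, 38693.15]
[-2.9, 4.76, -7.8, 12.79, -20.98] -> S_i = -2.90*(-1.64)^i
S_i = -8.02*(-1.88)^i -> [-8.02, 15.08, -28.35, 53.29, -100.19]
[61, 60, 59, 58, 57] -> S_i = 61 + -1*i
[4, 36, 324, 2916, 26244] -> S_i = 4*9^i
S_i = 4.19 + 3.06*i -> [4.19, 7.25, 10.31, 13.37, 16.43]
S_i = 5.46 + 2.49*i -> [5.46, 7.95, 10.44, 12.93, 15.42]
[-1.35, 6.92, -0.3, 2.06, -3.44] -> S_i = Random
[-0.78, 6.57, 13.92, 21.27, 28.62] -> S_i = -0.78 + 7.35*i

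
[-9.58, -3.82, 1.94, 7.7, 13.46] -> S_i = -9.58 + 5.76*i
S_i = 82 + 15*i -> [82, 97, 112, 127, 142]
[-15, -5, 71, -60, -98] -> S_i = Random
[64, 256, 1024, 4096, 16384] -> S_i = 64*4^i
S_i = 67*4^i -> [67, 268, 1072, 4288, 17152]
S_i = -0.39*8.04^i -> [-0.39, -3.14, -25.21, -202.69, -1629.63]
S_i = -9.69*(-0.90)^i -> [-9.69, 8.72, -7.85, 7.06, -6.36]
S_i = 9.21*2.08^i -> [9.21, 19.16, 39.85, 82.88, 172.39]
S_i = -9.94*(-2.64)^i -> [-9.94, 26.24, -69.28, 182.89, -482.84]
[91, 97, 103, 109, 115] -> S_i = 91 + 6*i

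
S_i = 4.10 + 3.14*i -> [4.1, 7.24, 10.38, 13.52, 16.66]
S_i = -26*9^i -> [-26, -234, -2106, -18954, -170586]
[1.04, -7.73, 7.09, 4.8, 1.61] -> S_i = Random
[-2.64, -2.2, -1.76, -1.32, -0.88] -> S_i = -2.64 + 0.44*i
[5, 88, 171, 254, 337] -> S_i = 5 + 83*i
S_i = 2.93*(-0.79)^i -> [2.93, -2.31, 1.83, -1.44, 1.14]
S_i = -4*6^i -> [-4, -24, -144, -864, -5184]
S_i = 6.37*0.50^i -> [6.37, 3.18, 1.59, 0.8, 0.4]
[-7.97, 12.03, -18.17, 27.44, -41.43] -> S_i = -7.97*(-1.51)^i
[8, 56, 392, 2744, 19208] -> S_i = 8*7^i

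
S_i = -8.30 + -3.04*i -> [-8.3, -11.34, -14.38, -17.42, -20.46]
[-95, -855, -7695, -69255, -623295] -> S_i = -95*9^i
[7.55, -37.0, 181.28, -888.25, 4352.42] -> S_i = 7.55*(-4.90)^i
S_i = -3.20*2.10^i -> [-3.2, -6.72, -14.11, -29.64, -62.23]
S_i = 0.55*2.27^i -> [0.55, 1.25, 2.83, 6.43, 14.6]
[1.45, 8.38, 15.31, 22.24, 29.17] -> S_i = 1.45 + 6.93*i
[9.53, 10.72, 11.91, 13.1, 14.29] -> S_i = 9.53 + 1.19*i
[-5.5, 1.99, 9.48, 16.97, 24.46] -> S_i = -5.50 + 7.49*i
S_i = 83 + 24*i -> [83, 107, 131, 155, 179]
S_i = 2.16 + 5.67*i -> [2.16, 7.83, 13.5, 19.17, 24.84]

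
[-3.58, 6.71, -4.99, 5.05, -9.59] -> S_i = Random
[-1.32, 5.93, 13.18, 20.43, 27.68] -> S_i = -1.32 + 7.25*i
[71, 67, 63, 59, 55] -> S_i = 71 + -4*i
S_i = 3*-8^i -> [3, -24, 192, -1536, 12288]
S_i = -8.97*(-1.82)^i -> [-8.97, 16.33, -29.71, 54.08, -98.42]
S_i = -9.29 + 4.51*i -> [-9.29, -4.78, -0.27, 4.24, 8.75]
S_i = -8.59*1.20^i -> [-8.59, -10.31, -12.37, -14.84, -17.81]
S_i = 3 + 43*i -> [3, 46, 89, 132, 175]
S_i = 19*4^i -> [19, 76, 304, 1216, 4864]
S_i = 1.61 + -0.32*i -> [1.61, 1.29, 0.97, 0.65, 0.33]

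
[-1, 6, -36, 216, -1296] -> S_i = -1*-6^i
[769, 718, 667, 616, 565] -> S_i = 769 + -51*i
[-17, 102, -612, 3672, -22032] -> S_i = -17*-6^i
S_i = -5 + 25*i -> [-5, 20, 45, 70, 95]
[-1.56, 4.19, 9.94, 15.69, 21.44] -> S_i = -1.56 + 5.75*i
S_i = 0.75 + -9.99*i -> [0.75, -9.24, -19.23, -29.22, -39.21]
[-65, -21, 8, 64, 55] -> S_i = Random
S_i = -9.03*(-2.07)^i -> [-9.03, 18.69, -38.69, 80.09, -165.79]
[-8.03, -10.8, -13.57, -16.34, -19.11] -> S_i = -8.03 + -2.77*i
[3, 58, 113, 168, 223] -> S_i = 3 + 55*i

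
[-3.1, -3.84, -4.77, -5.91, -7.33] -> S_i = -3.10*1.24^i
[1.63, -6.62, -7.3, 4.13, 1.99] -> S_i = Random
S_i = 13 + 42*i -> [13, 55, 97, 139, 181]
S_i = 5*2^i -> [5, 10, 20, 40, 80]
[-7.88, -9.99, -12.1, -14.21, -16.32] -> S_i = -7.88 + -2.11*i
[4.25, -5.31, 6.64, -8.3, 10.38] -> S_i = 4.25*(-1.25)^i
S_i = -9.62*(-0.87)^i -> [-9.62, 8.37, -7.28, 6.33, -5.51]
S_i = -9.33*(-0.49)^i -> [-9.33, 4.57, -2.24, 1.1, -0.54]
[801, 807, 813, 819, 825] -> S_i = 801 + 6*i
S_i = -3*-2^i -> [-3, 6, -12, 24, -48]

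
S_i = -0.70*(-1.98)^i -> [-0.7, 1.39, -2.74, 5.43, -10.76]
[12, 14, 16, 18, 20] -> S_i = 12 + 2*i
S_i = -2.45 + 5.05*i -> [-2.45, 2.6, 7.65, 12.7, 17.75]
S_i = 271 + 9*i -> [271, 280, 289, 298, 307]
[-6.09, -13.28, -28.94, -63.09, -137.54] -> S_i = -6.09*2.18^i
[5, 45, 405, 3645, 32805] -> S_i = 5*9^i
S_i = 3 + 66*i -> [3, 69, 135, 201, 267]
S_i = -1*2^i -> [-1, -2, -4, -8, -16]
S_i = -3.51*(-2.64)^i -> [-3.51, 9.27, -24.46, 64.58, -170.5]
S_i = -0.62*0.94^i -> [-0.62, -0.58, -0.55, -0.51, -0.48]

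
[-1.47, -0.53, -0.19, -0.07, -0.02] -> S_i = -1.47*0.36^i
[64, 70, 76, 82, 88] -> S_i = 64 + 6*i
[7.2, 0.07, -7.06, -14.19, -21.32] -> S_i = 7.20 + -7.13*i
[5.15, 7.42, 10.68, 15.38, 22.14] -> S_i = 5.15*1.44^i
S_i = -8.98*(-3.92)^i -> [-8.98, 35.2, -137.99, 540.92, -2120.41]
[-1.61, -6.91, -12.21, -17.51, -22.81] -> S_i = -1.61 + -5.30*i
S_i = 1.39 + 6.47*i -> [1.39, 7.86, 14.33, 20.8, 27.27]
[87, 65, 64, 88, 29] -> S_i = Random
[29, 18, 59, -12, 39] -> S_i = Random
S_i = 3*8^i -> [3, 24, 192, 1536, 12288]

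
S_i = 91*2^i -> [91, 182, 364, 728, 1456]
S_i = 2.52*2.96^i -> [2.52, 7.46, 22.08, 65.35, 193.45]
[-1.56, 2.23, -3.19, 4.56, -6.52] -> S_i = -1.56*(-1.43)^i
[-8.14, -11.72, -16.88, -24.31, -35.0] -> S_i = -8.14*1.44^i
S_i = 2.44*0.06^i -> [2.44, 0.15, 0.01, 0.0, 0.0]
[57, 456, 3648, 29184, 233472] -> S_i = 57*8^i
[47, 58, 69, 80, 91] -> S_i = 47 + 11*i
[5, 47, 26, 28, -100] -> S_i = Random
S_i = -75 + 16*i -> [-75, -59, -43, -27, -11]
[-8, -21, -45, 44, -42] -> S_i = Random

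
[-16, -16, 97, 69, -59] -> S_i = Random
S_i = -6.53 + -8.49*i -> [-6.53, -15.02, -23.51, -32.0, -40.49]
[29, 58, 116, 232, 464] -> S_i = 29*2^i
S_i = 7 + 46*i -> [7, 53, 99, 145, 191]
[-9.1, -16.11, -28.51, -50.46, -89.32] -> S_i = -9.10*1.77^i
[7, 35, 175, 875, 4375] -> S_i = 7*5^i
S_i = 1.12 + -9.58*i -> [1.12, -8.46, -18.04, -27.62, -37.2]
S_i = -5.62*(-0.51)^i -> [-5.62, 2.87, -1.46, 0.75, -0.38]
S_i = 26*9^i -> [26, 234, 2106, 18954, 170586]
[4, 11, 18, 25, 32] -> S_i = 4 + 7*i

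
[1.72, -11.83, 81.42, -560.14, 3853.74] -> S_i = 1.72*(-6.88)^i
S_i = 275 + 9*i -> [275, 284, 293, 302, 311]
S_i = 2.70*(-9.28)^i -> [2.7, -25.06, 232.52, -2157.78, 20024.22]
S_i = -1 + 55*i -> [-1, 54, 109, 164, 219]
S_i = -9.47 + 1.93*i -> [-9.47, -7.54, -5.61, -3.68, -1.75]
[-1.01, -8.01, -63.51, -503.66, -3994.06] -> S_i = -1.01*7.93^i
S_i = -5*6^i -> [-5, -30, -180, -1080, -6480]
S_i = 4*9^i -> [4, 36, 324, 2916, 26244]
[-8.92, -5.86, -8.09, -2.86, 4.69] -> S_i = Random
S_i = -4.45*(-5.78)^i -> [-4.45, 25.72, -148.67, 859.3, -4966.74]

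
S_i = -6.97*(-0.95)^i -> [-6.97, 6.62, -6.29, 5.98, -5.68]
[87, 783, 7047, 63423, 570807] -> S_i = 87*9^i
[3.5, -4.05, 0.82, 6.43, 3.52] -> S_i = Random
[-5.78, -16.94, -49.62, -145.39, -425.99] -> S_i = -5.78*2.93^i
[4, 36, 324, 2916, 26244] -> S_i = 4*9^i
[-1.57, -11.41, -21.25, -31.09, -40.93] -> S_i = -1.57 + -9.84*i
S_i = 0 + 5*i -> [0, 5, 10, 15, 20]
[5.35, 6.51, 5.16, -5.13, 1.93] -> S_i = Random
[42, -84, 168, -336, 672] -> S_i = 42*-2^i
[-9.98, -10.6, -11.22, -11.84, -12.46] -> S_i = -9.98 + -0.62*i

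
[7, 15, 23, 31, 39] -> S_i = 7 + 8*i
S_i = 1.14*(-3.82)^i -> [1.14, -4.35, 16.64, -63.55, 242.75]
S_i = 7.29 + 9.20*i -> [7.29, 16.49, 25.69, 34.89, 44.09]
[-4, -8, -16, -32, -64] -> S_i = -4*2^i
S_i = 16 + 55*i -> [16, 71, 126, 181, 236]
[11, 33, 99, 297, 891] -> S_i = 11*3^i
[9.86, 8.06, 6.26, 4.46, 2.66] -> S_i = 9.86 + -1.80*i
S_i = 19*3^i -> [19, 57, 171, 513, 1539]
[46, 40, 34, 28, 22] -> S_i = 46 + -6*i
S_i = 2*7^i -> [2, 14, 98, 686, 4802]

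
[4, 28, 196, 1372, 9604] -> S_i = 4*7^i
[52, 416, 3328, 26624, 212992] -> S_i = 52*8^i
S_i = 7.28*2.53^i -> [7.28, 18.42, 46.6, 117.89, 298.27]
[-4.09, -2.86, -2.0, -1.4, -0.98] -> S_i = -4.09*0.70^i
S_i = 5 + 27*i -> [5, 32, 59, 86, 113]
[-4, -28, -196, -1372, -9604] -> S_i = -4*7^i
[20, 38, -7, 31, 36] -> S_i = Random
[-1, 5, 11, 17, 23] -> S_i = -1 + 6*i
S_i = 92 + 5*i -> [92, 97, 102, 107, 112]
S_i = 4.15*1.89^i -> [4.15, 7.84, 14.82, 28.02, 52.95]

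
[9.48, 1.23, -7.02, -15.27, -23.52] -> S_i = 9.48 + -8.25*i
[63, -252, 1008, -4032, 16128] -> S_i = 63*-4^i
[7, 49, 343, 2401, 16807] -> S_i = 7*7^i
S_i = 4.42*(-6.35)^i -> [4.42, -28.07, 178.23, -1131.73, 7186.5]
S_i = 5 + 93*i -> [5, 98, 191, 284, 377]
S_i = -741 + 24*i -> [-741, -717, -693, -669, -645]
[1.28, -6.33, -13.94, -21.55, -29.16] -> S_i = 1.28 + -7.61*i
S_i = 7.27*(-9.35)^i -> [7.27, -67.97, 635.56, -5942.5, 55562.38]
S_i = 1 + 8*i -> [1, 9, 17, 25, 33]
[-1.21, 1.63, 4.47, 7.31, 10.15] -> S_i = -1.21 + 2.84*i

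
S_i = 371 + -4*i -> [371, 367, 363, 359, 355]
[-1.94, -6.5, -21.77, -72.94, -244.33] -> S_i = -1.94*3.35^i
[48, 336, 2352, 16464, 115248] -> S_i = 48*7^i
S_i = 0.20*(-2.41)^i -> [0.2, -0.48, 1.16, -2.8, 6.75]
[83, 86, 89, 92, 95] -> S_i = 83 + 3*i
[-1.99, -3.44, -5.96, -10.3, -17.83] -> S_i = -1.99*1.73^i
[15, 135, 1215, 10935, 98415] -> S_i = 15*9^i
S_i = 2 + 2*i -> [2, 4, 6, 8, 10]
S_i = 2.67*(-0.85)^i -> [2.67, -2.27, 1.93, -1.64, 1.39]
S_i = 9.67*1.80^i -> [9.67, 17.41, 31.33, 56.4, 101.51]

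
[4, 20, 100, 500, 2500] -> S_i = 4*5^i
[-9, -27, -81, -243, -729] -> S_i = -9*3^i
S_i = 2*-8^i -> [2, -16, 128, -1024, 8192]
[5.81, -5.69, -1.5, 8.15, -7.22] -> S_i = Random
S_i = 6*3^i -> [6, 18, 54, 162, 486]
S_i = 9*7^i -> [9, 63, 441, 3087, 21609]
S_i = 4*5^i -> [4, 20, 100, 500, 2500]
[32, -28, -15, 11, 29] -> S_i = Random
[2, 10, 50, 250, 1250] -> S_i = 2*5^i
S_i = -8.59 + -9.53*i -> [-8.59, -18.12, -27.65, -37.18, -46.71]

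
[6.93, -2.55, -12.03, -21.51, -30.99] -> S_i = 6.93 + -9.48*i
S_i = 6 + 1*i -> [6, 7, 8, 9, 10]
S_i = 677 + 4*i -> [677, 681, 685, 689, 693]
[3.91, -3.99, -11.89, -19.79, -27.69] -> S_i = 3.91 + -7.90*i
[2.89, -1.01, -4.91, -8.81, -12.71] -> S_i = 2.89 + -3.90*i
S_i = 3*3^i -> [3, 9, 27, 81, 243]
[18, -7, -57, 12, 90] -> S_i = Random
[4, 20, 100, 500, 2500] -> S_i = 4*5^i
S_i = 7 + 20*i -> [7, 27, 47, 67, 87]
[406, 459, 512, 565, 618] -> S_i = 406 + 53*i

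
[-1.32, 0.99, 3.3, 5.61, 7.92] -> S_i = -1.32 + 2.31*i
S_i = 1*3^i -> [1, 3, 9, 27, 81]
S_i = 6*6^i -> [6, 36, 216, 1296, 7776]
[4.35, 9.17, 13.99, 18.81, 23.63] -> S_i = 4.35 + 4.82*i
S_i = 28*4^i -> [28, 112, 448, 1792, 7168]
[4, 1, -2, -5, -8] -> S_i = 4 + -3*i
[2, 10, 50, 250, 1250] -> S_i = 2*5^i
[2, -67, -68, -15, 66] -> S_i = Random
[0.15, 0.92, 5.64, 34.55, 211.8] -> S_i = 0.15*6.13^i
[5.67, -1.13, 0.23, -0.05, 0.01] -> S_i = 5.67*(-0.20)^i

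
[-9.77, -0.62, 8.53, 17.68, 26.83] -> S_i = -9.77 + 9.15*i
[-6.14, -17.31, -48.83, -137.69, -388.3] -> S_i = -6.14*2.82^i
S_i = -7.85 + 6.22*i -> [-7.85, -1.63, 4.59, 10.81, 17.03]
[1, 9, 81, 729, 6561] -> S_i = 1*9^i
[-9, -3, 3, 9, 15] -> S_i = -9 + 6*i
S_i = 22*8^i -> [22, 176, 1408, 11264, 90112]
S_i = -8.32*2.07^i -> [-8.32, -17.22, -35.65, -73.8, -152.76]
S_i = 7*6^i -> [7, 42, 252, 1512, 9072]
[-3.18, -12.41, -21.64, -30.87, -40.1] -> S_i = -3.18 + -9.23*i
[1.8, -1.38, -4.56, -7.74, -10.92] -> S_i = 1.80 + -3.18*i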